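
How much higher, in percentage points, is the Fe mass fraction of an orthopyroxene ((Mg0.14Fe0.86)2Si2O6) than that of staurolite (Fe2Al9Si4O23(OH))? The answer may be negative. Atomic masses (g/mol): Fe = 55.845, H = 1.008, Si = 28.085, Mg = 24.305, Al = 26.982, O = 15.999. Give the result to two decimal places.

24.55 percentage points

M((Mg0.14Fe0.86)2Si2O6) = 255.023 g/mol, so wt% Fe = 96.053/255.023 × 100 = 37.66%.
M(Fe2Al9Si4O23(OH)) = 851.852 g/mol, so wt% Fe = 111.690/851.852 × 100 = 13.11%.
37.66 − 13.11 = 24.55 pp.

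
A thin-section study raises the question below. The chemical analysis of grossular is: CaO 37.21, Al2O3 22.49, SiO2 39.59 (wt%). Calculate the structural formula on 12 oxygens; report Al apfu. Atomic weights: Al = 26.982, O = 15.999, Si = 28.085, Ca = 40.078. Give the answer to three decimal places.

37.21 wt% CaO ÷ 56.077 g/mol = 0.66355 mol, giving 0.66355 Ca and 0.66355 O.
22.49 wt% Al2O3 ÷ 101.961 g/mol = 0.22057 mol, giving 0.44114 Al and 0.66171 O.
39.59 wt% SiO2 ÷ 60.083 g/mol = 0.65892 mol, giving 0.65892 Si and 1.31784 O.
Oxygen sums to 2.64310; scaling by 12/2.64310 = 4.54012 puts the formula on 12 O.
Al: 0.44114 × 4.54012 = 2.003 atoms per formula unit.

2.003 Al apfu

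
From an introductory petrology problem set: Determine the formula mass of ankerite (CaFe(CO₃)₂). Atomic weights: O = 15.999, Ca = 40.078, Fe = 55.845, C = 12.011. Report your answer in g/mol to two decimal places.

215.94 g/mol

The formula mass is the sum 1·40.078 + 1·55.845 + 2·12.011 + 6·15.999.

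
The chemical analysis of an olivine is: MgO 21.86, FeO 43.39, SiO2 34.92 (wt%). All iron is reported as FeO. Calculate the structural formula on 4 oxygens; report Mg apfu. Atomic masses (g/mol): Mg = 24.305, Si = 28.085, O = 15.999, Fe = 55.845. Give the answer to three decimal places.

21.86 wt% MgO ÷ 40.304 g/mol = 0.54238 mol, giving 0.54238 Mg and 0.54238 O.
43.39 wt% FeO ÷ 71.844 g/mol = 0.60395 mol, giving 0.60395 Fe and 0.60395 O.
34.92 wt% SiO2 ÷ 60.083 g/mol = 0.58120 mol, giving 0.58120 Si and 1.16240 O.
Oxygen sums to 2.30873; scaling by 4/2.30873 = 1.73255 puts the formula on 4 O.
Mg: 0.54238 × 1.73255 = 0.940 atoms per formula unit.

0.940 Mg apfu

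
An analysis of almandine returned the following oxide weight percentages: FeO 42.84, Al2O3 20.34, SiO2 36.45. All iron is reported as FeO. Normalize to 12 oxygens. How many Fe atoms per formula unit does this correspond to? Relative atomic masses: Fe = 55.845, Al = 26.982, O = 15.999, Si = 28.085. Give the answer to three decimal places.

FeO (M=71.844): mol = 0.59629; Fe = 0.59629, O = 0.59629.
Al2O3 (M=101.961): mol = 0.19949; Al = 0.39898, O = 0.59847.
SiO2 (M=60.083): mol = 0.60666; Si = 0.60666, O = 1.21332.
ΣO = 2.40808; factor = 12/ΣO = 4.98322.
Fe apfu = 0.59629 × 4.98322 = 2.971.

2.971 Fe apfu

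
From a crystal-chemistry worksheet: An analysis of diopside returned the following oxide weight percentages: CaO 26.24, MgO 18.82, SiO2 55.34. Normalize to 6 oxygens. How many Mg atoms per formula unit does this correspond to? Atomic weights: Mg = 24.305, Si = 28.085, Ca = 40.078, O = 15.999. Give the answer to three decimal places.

CaO: 26.24/56.077 = 0.46793 mol → 0.46793 mol Ca, 0.46793 mol O.
MgO: 18.82/40.304 = 0.46695 mol → 0.46695 mol Mg, 0.46695 mol O.
SiO2: 55.34/60.083 = 0.92106 mol → 0.92106 mol Si, 1.84212 mol O.
Total oxygen = 2.77700 mol. Normalization factor = 6/2.77700 = 2.16060.
Mg per 6 O = 0.46695 × 2.16060 = 1.009.

1.009 Mg apfu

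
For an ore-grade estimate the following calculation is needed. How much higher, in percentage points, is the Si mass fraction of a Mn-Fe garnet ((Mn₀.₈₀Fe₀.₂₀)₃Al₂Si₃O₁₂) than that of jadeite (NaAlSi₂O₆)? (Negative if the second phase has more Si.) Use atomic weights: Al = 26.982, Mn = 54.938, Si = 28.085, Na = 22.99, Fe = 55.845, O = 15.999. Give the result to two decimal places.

-10.79 percentage points

Si in (Mn₀.₈₀Fe₀.₂₀)₃Al₂Si₃O₁₂: molar mass 495.565 g/mol; 3×28.085 = 84.255 g → 17.00 wt%.
Si in NaAlSi₂O₆: molar mass 202.136 g/mol; 2×28.085 = 56.170 g → 27.79 wt%.
Difference = 17.00 − 27.79 = -10.79 percentage points.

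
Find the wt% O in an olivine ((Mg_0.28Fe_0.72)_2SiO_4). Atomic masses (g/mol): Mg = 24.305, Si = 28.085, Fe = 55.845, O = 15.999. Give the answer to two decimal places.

Formula mass = 0.56*24.305 + 1.44*55.845 + 1*28.085 + 4*15.999 = 186.109 g/mol, of which 63.996 g is O.
So O makes up 63.996/186.109 = 0.3439 of the mass, i.e. 34.39%.

34.39 wt%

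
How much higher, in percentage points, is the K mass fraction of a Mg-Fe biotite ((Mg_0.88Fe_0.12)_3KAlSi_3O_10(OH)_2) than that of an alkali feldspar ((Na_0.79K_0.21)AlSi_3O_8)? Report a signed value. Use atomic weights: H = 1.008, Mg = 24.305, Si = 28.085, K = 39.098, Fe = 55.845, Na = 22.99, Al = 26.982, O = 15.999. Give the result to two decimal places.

M((Mg_0.88Fe_0.12)_3KAlSi_3O_10(OH)_2) = 428.608 g/mol, so wt% K = 39.098/428.608 × 100 = 9.12%.
M((Na_0.79K_0.21)AlSi_3O_8) = 265.602 g/mol, so wt% K = 8.211/265.602 × 100 = 3.09%.
9.12 − 3.09 = 6.03 pp.

6.03 percentage points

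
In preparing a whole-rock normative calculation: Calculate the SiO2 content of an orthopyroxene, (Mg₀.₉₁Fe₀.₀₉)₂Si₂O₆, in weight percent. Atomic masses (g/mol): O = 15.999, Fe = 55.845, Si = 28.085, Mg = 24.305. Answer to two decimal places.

58.21 wt%

M((Mg₀.₉₁Fe₀.₀₉)₂Si₂O₆) = 206.451 g/mol; M(SiO2) = 60.083 g/mol.
Moles SiO2 per formula unit = 2 Si ÷ 1 = 2.0000.
SiO2 fraction = (2.0000 × 60.083) / 206.451 = 120.166/206.451 = 0.5821.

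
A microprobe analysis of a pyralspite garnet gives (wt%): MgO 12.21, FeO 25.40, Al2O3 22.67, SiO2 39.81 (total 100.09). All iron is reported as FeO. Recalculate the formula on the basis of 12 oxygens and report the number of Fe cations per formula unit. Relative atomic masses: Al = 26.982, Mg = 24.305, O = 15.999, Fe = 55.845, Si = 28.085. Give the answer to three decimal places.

1.602 Fe apfu

12.21 wt% MgO ÷ 40.304 g/mol = 0.30295 mol, giving 0.30295 Mg and 0.30295 O.
25.40 wt% FeO ÷ 71.844 g/mol = 0.35354 mol, giving 0.35354 Fe and 0.35354 O.
22.67 wt% Al2O3 ÷ 101.961 g/mol = 0.22234 mol, giving 0.44468 Al and 0.66702 O.
39.81 wt% SiO2 ÷ 60.083 g/mol = 0.66258 mol, giving 0.66258 Si and 1.32516 O.
Oxygen sums to 2.64867; scaling by 12/2.64867 = 4.53058 puts the formula on 12 O.
Fe: 0.35354 × 4.53058 = 1.602 atoms per formula unit.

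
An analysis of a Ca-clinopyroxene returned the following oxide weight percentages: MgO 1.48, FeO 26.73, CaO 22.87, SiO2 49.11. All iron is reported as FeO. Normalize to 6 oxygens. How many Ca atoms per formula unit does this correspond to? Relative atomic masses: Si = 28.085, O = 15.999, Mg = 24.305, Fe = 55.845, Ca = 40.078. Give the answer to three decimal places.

MgO (M=40.304): mol = 0.03672; Mg = 0.03672, O = 0.03672.
FeO (M=71.844): mol = 0.37206; Fe = 0.37206, O = 0.37206.
CaO (M=56.077): mol = 0.40783; Ca = 0.40783, O = 0.40783.
SiO2 (M=60.083): mol = 0.81737; Si = 0.81737, O = 1.63474.
ΣO = 2.45135; factor = 6/ΣO = 2.44763.
Ca apfu = 0.40783 × 2.44763 = 0.998.

0.998 Ca apfu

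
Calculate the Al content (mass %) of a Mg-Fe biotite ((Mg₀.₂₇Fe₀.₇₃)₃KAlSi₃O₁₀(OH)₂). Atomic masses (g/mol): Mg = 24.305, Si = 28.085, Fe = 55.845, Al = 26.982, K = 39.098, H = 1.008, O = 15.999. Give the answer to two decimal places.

5.55 mass %

Molar mass of (Mg₀.₂₇Fe₀.₇₃)₃KAlSi₃O₁₀(OH)₂: 0.81×24.305 + 2.19×55.845 + 1×39.098 + 1×26.982 + 3×28.085 + 12×15.999 + 2×1.008 = 486.327 g/mol.
Mass of Al per formula unit: 1 × 26.982 = 26.982 g.
Weight fraction Al = 26.982 / 486.327 = 0.0555.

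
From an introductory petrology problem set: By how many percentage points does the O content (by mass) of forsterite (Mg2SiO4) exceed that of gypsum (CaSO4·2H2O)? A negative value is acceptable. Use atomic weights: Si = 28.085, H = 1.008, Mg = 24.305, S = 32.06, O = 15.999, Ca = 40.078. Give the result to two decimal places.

-10.27 percentage points

O in Mg2SiO4: molar mass 140.691 g/mol; 4×15.999 = 63.996 g → 45.49 wt%.
O in CaSO4·2H2O: molar mass 172.164 g/mol; 6×15.999 = 95.994 g → 55.76 wt%.
Difference = 45.49 − 55.76 = -10.27 percentage points.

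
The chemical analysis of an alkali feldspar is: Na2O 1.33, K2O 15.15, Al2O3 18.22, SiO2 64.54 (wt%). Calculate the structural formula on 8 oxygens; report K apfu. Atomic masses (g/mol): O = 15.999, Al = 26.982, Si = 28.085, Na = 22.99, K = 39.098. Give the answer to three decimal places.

0.898 K apfu

1.33 wt% Na2O ÷ 61.979 g/mol = 0.02146 mol, giving 0.04292 Na and 0.02146 O.
15.15 wt% K2O ÷ 94.195 g/mol = 0.16084 mol, giving 0.32168 K and 0.16084 O.
18.22 wt% Al2O3 ÷ 101.961 g/mol = 0.17870 mol, giving 0.35740 Al and 0.53610 O.
64.54 wt% SiO2 ÷ 60.083 g/mol = 1.07418 mol, giving 1.07418 Si and 2.14836 O.
Oxygen sums to 2.86676; scaling by 8/2.86676 = 2.79061 puts the formula on 8 O.
K: 0.32168 × 2.79061 = 0.898 atoms per formula unit.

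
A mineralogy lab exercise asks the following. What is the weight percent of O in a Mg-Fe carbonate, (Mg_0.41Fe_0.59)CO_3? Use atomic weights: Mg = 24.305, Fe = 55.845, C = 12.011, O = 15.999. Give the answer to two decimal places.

46.63 wt%

Formula mass = 0.41·24.305 + 0.59·55.845 + 1·12.011 + 3·15.999 = 102.922 g/mol, of which 47.997 g is O.
So O makes up 47.997/102.922 = 0.4663 of the mass, i.e. 46.63%.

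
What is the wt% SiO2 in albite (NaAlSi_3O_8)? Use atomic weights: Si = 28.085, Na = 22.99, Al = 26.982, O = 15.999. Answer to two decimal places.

68.74 wt%

Molar mass of NaAlSi_3O_8 = 1×22.99 + 1×26.982 + 3×28.085 + 8×15.999 = 262.219 g/mol.
Each formula unit contains 3 Si, equivalent to 3/1 = 3.0000 mol SiO2.
M(SiO2) = 1×28.085 + 2×15.999 = 60.083 g/mol.
Mass of SiO2 per formula unit = 3.0000 × 60.083 = 180.249 g.
SiO2 wt% = 180.249 / 262.219 × 100 = 68.74%.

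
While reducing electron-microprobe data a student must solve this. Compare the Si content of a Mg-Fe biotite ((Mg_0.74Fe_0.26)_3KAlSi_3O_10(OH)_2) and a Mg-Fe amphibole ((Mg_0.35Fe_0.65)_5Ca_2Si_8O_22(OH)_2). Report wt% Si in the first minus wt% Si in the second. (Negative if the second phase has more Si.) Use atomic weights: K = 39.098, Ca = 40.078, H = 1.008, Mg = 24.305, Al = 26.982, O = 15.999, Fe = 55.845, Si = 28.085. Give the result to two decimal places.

Si in (Mg_0.74Fe_0.26)_3KAlSi_3O_10(OH)_2: molar mass 441.855 g/mol; 3×28.085 = 84.255 g → 19.07 wt%.
Si in (Mg_0.35Fe_0.65)_5Ca_2Si_8O_22(OH)_2: molar mass 914.858 g/mol; 8×28.085 = 224.680 g → 24.56 wt%.
Difference = 19.07 − 24.56 = -5.49 percentage points.

-5.49 percentage points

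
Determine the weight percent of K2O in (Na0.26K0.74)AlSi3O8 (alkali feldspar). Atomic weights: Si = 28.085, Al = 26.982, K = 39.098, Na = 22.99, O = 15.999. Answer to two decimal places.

Formula mass = 274.139 g/mol.
0.74 K → 0.3700 mol K2O per formula unit; M(K2O) = 94.195, so K2O mass = 34.852 g.
34.852/274.139 × 100 = 12.71 wt%.

12.71 wt%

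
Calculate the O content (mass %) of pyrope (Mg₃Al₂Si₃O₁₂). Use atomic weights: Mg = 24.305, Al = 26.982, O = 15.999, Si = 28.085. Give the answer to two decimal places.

47.63 mass %

Formula mass = 3*24.305 + 2*26.982 + 3*28.085 + 12*15.999 = 403.122 g/mol, of which 191.988 g is O.
So O makes up 191.988/403.122 = 0.4763 of the mass, i.e. 47.63%.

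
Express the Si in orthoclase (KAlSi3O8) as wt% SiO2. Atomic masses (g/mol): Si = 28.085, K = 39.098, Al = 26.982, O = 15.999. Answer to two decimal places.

64.76 wt%

Molar mass of KAlSi3O8 = 1*39.098 + 1*26.982 + 3*28.085 + 8*15.999 = 278.327 g/mol.
Each formula unit contains 3 Si, equivalent to 3/1 = 3.0000 mol SiO2.
M(SiO2) = 1×28.085 + 2×15.999 = 60.083 g/mol.
Mass of SiO2 per formula unit = 3.0000 × 60.083 = 180.249 g.
SiO2 wt% = 180.249 / 278.327 × 100 = 64.76%.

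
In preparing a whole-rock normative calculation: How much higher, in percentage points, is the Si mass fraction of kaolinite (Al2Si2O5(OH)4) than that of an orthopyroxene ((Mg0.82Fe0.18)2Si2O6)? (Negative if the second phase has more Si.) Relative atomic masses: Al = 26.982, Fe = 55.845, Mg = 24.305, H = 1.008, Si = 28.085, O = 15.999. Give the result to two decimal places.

First mineral: 56.170 g Si in 258.157 g formula = 21.76 wt% Si.
Second mineral: 56.170 g Si in 212.128 g formula = 26.48 wt% Si.
21.76% − 26.48% gives a difference of -4.72 percentage points.

-4.72 percentage points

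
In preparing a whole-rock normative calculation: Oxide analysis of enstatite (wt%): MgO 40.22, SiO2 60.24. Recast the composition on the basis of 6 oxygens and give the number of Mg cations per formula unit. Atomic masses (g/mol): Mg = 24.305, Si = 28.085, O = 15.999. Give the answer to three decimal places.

1.994 Mg apfu

MgO: 40.22/40.304 = 0.99792 mol → 0.99792 mol Mg, 0.99792 mol O.
SiO2: 60.24/60.083 = 1.00261 mol → 1.00261 mol Si, 2.00522 mol O.
Total oxygen = 3.00314 mol. Normalization factor = 6/3.00314 = 1.99791.
Mg per 6 O = 0.99792 × 1.99791 = 1.994.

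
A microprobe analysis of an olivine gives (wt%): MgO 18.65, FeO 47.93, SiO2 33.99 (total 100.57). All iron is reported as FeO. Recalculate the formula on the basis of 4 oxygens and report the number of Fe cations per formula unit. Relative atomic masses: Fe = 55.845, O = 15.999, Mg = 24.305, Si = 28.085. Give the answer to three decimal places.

1.180 Fe apfu

MgO: 18.65/40.304 = 0.46273 mol → 0.46273 mol Mg, 0.46273 mol O.
FeO: 47.93/71.844 = 0.66714 mol → 0.66714 mol Fe, 0.66714 mol O.
SiO2: 33.99/60.083 = 0.56572 mol → 0.56572 mol Si, 1.13144 mol O.
Total oxygen = 2.26131 mol. Normalization factor = 4/2.26131 = 1.76889.
Fe per 4 O = 0.66714 × 1.76889 = 1.180.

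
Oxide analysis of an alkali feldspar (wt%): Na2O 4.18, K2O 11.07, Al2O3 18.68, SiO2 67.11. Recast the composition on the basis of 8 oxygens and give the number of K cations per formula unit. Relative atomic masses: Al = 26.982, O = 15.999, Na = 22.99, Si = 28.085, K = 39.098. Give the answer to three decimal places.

0.633 K apfu

Na2O (M=61.979): mol = 0.06744; Na = 0.13488, O = 0.06744.
K2O (M=94.195): mol = 0.11752; K = 0.23504, O = 0.11752.
Al2O3 (M=101.961): mol = 0.18321; Al = 0.36642, O = 0.54963.
SiO2 (M=60.083): mol = 1.11695; Si = 1.11695, O = 2.23390.
ΣO = 2.96849; factor = 8/ΣO = 2.69497.
K apfu = 0.23504 × 2.69497 = 0.633.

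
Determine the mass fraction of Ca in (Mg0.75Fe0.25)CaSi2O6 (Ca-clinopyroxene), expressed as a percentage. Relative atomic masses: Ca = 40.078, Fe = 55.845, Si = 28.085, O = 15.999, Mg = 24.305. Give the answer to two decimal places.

17.86 wt%

Formula mass = 0.75*24.305 + 0.25*55.845 + 1*40.078 + 2*28.085 + 6*15.999 = 224.432 g/mol, of which 40.078 g is Ca.
So Ca makes up 40.078/224.432 = 0.1786 of the mass, i.e. 17.86%.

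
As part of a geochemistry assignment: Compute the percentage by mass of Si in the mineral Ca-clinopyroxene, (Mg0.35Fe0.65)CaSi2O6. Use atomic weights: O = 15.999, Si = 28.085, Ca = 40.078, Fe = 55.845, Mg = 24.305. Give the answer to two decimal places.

Formula mass = 0.35×24.305 + 0.65×55.845 + 1×40.078 + 2×28.085 + 6×15.999 = 237.048 g/mol, of which 56.170 g is Si.
So Si makes up 56.170/237.048 = 0.2370 of the mass, i.e. 23.70%.

23.70 wt%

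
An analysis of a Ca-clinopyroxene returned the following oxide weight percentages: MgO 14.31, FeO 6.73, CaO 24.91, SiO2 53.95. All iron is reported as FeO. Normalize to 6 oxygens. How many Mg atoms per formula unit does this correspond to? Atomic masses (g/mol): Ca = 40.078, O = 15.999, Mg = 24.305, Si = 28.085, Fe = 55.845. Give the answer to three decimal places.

0.792 Mg apfu

MgO: 14.31/40.304 = 0.35505 mol → 0.35505 mol Mg, 0.35505 mol O.
FeO: 6.73/71.844 = 0.09368 mol → 0.09368 mol Fe, 0.09368 mol O.
CaO: 24.91/56.077 = 0.44421 mol → 0.44421 mol Ca, 0.44421 mol O.
SiO2: 53.95/60.083 = 0.89792 mol → 0.89792 mol Si, 1.79584 mol O.
Total oxygen = 2.68878 mol. Normalization factor = 6/2.68878 = 2.23150.
Mg per 6 O = 0.35505 × 2.23150 = 0.792.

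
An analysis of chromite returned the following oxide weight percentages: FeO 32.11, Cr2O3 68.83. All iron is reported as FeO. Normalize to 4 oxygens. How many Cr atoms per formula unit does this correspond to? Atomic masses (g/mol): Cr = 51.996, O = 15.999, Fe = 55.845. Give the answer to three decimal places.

2.007 Cr apfu

FeO (M=71.844): mol = 0.44694; Fe = 0.44694, O = 0.44694.
Cr2O3 (M=151.989): mol = 0.45286; Cr = 0.90572, O = 1.35858.
ΣO = 1.80552; factor = 4/ΣO = 2.21543.
Cr apfu = 0.90572 × 2.21543 = 2.007.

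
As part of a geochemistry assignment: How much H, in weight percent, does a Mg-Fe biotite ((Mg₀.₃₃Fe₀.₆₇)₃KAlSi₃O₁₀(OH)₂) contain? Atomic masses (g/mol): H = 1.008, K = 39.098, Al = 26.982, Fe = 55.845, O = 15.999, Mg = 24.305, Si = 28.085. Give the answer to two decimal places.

Molar mass of (Mg₀.₃₃Fe₀.₆₇)₃KAlSi₃O₁₀(OH)₂: 0.99·24.305 + 2.01·55.845 + 1·39.098 + 1·26.982 + 3·28.085 + 12·15.999 + 2·1.008 = 480.649 g/mol.
Mass of H per formula unit: 2 × 1.008 = 2.016 g.
Weight fraction H = 2.016 / 480.649 = 0.0042.

0.42 weight percent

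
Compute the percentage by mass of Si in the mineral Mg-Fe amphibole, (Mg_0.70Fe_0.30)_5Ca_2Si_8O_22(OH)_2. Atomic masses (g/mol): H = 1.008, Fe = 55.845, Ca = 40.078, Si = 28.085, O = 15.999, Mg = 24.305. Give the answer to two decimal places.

Molar mass of (Mg_0.70Fe_0.30)_5Ca_2Si_8O_22(OH)_2: 3.50·24.305 + 1.50·55.845 + 2·40.078 + 8·28.085 + 24·15.999 + 2·1.008 = 859.663 g/mol.
Mass of Si per formula unit: 8 × 28.085 = 224.680 g.
Weight fraction Si = 224.680 / 859.663 = 0.2614.

26.14 mass %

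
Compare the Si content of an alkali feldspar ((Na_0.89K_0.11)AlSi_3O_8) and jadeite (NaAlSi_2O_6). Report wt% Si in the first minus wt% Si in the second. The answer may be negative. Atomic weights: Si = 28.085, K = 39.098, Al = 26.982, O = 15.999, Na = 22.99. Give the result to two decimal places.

4.13 percentage points

M((Na_0.89K_0.11)AlSi_3O_8) = 263.991 g/mol, so wt% Si = 84.255/263.991 × 100 = 31.92%.
M(NaAlSi_2O_6) = 202.136 g/mol, so wt% Si = 56.170/202.136 × 100 = 27.79%.
31.92 − 27.79 = 4.13 pp.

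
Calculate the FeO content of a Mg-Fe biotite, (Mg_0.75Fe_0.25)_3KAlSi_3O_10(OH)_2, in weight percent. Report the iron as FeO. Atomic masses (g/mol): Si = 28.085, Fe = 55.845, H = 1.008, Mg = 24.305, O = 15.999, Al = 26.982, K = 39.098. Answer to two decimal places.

12.22 wt%

Formula mass = 440.909 g/mol.
0.75 Fe → 0.7500 mol FeO per formula unit; M(FeO) = 71.844, so FeO mass = 53.883 g.
53.883/440.909 × 100 = 12.22 wt%.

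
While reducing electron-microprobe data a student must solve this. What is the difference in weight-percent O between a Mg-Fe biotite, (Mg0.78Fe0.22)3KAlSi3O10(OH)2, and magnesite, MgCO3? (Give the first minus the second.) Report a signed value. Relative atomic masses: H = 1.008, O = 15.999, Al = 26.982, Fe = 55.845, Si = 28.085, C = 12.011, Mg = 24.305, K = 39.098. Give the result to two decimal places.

O in (Mg0.78Fe0.22)3KAlSi3O10(OH)2: molar mass 438.070 g/mol; 12×15.999 = 191.988 g → 43.83 wt%.
O in MgCO3: molar mass 84.313 g/mol; 3×15.999 = 47.997 g → 56.93 wt%.
Difference = 43.83 − 56.93 = -13.10 percentage points.

-13.10 percentage points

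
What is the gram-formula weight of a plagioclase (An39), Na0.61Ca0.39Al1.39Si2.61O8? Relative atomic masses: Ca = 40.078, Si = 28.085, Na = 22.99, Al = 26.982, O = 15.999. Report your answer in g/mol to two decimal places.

The formula mass is the sum 0.61(22.99) + 0.39(40.078) + 1.39(26.982) + 2.61(28.085) + 8(15.999).

268.45 g/mol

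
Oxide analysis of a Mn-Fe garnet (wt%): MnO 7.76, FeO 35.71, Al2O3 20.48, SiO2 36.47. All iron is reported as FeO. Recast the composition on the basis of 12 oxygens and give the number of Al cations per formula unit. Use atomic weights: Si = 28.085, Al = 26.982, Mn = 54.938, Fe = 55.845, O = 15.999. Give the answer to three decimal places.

MnO: 7.76/70.937 = 0.10939 mol → 0.10939 mol Mn, 0.10939 mol O.
FeO: 35.71/71.844 = 0.49705 mol → 0.49705 mol Fe, 0.49705 mol O.
Al2O3: 20.48/101.961 = 0.20086 mol → 0.40172 mol Al, 0.60258 mol O.
SiO2: 36.47/60.083 = 0.60699 mol → 0.60699 mol Si, 1.21398 mol O.
Total oxygen = 2.42300 mol. Normalization factor = 12/2.42300 = 4.95254.
Al per 12 O = 0.40172 × 4.95254 = 1.990.

1.990 Al apfu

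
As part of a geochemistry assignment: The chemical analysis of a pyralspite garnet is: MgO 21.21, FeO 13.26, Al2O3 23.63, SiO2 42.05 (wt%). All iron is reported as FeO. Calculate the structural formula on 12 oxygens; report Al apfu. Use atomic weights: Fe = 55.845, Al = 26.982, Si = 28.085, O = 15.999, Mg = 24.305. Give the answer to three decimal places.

MgO: 21.21/40.304 = 0.52625 mol → 0.52625 mol Mg, 0.52625 mol O.
FeO: 13.26/71.844 = 0.18457 mol → 0.18457 mol Fe, 0.18457 mol O.
Al2O3: 23.63/101.961 = 0.23176 mol → 0.46352 mol Al, 0.69528 mol O.
SiO2: 42.05/60.083 = 0.69987 mol → 0.69987 mol Si, 1.39974 mol O.
Total oxygen = 2.80584 mol. Normalization factor = 12/2.80584 = 4.27679.
Al per 12 O = 0.46352 × 4.27679 = 1.982.

1.982 Al apfu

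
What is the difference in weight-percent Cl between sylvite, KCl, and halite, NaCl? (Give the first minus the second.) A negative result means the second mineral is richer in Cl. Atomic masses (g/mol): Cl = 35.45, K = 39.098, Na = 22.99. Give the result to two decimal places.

Cl in KCl: molar mass 74.548 g/mol; 1×35.45 = 35.450 g → 47.55 wt%.
Cl in NaCl: molar mass 58.440 g/mol; 1×35.45 = 35.450 g → 60.66 wt%.
Difference = 47.55 − 60.66 = -13.11 percentage points.

-13.11 percentage points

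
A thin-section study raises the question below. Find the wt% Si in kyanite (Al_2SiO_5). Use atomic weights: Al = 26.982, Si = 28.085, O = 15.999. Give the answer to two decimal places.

17.33 wt%

M(Al_2SiO_5) = 162.044 g/mol.
Si contributes 1 × 28.085 = 28.085 g per mole.
28.085/162.044 = 0.1733 → 17.33%.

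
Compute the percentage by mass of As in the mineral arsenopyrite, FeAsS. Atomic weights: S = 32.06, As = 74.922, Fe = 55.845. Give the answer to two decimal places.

46.01 mass %

Molar mass of FeAsS: 1·55.845 + 1·74.922 + 1·32.06 = 162.827 g/mol.
Mass of As per formula unit: 1 × 74.922 = 74.922 g.
Weight fraction As = 74.922 / 162.827 = 0.4601.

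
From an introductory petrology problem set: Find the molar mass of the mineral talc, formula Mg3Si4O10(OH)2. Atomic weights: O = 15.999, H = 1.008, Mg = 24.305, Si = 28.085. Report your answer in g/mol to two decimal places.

M = 3*24.305 + 4*28.085 + 12*15.999 + 2*1.008

379.26 g/mol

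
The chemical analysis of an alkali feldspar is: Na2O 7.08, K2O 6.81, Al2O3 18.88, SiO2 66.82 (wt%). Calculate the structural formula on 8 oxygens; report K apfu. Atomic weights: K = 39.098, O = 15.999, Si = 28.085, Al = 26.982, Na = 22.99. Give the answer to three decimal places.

7.08 wt% Na2O ÷ 61.979 g/mol = 0.11423 mol, giving 0.22846 Na and 0.11423 O.
6.81 wt% K2O ÷ 94.195 g/mol = 0.07230 mol, giving 0.14460 K and 0.07230 O.
18.88 wt% Al2O3 ÷ 101.961 g/mol = 0.18517 mol, giving 0.37034 Al and 0.55551 O.
66.82 wt% SiO2 ÷ 60.083 g/mol = 1.11213 mol, giving 1.11213 Si and 2.22426 O.
Oxygen sums to 2.96630; scaling by 8/2.96630 = 2.69696 puts the formula on 8 O.
K: 0.14460 × 2.69696 = 0.390 atoms per formula unit.

0.390 K apfu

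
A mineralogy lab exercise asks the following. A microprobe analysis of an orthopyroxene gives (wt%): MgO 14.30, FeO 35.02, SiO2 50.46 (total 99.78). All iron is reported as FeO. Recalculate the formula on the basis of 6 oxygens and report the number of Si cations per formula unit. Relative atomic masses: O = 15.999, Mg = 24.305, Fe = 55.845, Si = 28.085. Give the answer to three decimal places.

1.998 Si apfu

MgO (M=40.304): mol = 0.35480; Mg = 0.35480, O = 0.35480.
FeO (M=71.844): mol = 0.48745; Fe = 0.48745, O = 0.48745.
SiO2 (M=60.083): mol = 0.83984; Si = 0.83984, O = 1.67968.
ΣO = 2.52193; factor = 6/ΣO = 2.37913.
Si apfu = 0.83984 × 2.37913 = 1.998.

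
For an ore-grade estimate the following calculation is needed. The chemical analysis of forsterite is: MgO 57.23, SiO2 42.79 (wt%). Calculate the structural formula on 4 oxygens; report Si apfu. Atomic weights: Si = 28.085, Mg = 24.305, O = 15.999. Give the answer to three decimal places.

57.23 wt% MgO ÷ 40.304 g/mol = 1.41996 mol, giving 1.41996 Mg and 1.41996 O.
42.79 wt% SiO2 ÷ 60.083 g/mol = 0.71218 mol, giving 0.71218 Si and 1.42436 O.
Oxygen sums to 2.84432; scaling by 4/2.84432 = 1.40631 puts the formula on 4 O.
Si: 0.71218 × 1.40631 = 1.002 atoms per formula unit.

1.002 Si apfu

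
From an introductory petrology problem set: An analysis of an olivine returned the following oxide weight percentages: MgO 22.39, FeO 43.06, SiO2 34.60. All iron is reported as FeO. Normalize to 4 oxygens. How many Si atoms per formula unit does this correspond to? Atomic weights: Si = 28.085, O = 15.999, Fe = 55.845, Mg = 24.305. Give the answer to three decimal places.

0.999 Si apfu

MgO (M=40.304): mol = 0.55553; Mg = 0.55553, O = 0.55553.
FeO (M=71.844): mol = 0.59935; Fe = 0.59935, O = 0.59935.
SiO2 (M=60.083): mol = 0.57587; Si = 0.57587, O = 1.15174.
ΣO = 2.30662; factor = 4/ΣO = 1.73414.
Si apfu = 0.57587 × 1.73414 = 0.999.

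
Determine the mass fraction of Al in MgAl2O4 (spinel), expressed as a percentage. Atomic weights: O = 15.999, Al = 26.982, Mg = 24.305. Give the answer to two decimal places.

M(MgAl2O4) = 142.265 g/mol.
Al contributes 2 × 26.982 = 53.964 g per mole.
53.964/142.265 = 0.3793 → 37.93%.

37.93 wt%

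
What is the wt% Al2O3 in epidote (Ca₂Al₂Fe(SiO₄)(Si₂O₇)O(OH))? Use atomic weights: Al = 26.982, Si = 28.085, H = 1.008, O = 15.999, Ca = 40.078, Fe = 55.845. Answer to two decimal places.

21.10 wt%

Formula mass = 483.215 g/mol.
2 Al → 1.0000 mol Al2O3 per formula unit; M(Al2O3) = 101.961, so Al2O3 mass = 101.961 g.
101.961/483.215 × 100 = 21.10 wt%.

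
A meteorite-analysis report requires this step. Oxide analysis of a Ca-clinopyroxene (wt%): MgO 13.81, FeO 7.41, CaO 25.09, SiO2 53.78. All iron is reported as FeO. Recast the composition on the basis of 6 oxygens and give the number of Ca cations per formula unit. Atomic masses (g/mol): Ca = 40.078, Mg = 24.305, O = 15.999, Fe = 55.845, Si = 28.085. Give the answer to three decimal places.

MgO: 13.81/40.304 = 0.34265 mol → 0.34265 mol Mg, 0.34265 mol O.
FeO: 7.41/71.844 = 0.10314 mol → 0.10314 mol Fe, 0.10314 mol O.
CaO: 25.09/56.077 = 0.44742 mol → 0.44742 mol Ca, 0.44742 mol O.
SiO2: 53.78/60.083 = 0.89510 mol → 0.89510 mol Si, 1.79020 mol O.
Total oxygen = 2.68341 mol. Normalization factor = 6/2.68341 = 2.23596.
Ca per 6 O = 0.44742 × 2.23596 = 1.000.

1.000 Ca apfu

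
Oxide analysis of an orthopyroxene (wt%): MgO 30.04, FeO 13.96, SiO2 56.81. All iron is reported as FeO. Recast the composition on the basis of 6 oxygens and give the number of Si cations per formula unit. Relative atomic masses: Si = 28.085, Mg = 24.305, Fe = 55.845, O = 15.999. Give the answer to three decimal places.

MgO: 30.04/40.304 = 0.74534 mol → 0.74534 mol Mg, 0.74534 mol O.
FeO: 13.96/71.844 = 0.19431 mol → 0.19431 mol Fe, 0.19431 mol O.
SiO2: 56.81/60.083 = 0.94553 mol → 0.94553 mol Si, 1.89106 mol O.
Total oxygen = 2.83071 mol. Normalization factor = 6/2.83071 = 2.11961.
Si per 6 O = 0.94553 × 2.11961 = 2.004.

2.004 Si apfu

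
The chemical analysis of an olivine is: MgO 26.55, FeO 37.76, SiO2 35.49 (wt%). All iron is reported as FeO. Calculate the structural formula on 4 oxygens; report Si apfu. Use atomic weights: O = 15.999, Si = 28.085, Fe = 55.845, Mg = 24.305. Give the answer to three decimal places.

0.999 Si apfu

MgO (M=40.304): mol = 0.65874; Mg = 0.65874, O = 0.65874.
FeO (M=71.844): mol = 0.52558; Fe = 0.52558, O = 0.52558.
SiO2 (M=60.083): mol = 0.59068; Si = 0.59068, O = 1.18136.
ΣO = 2.36568; factor = 4/ΣO = 1.69085.
Si apfu = 0.59068 × 1.69085 = 0.999.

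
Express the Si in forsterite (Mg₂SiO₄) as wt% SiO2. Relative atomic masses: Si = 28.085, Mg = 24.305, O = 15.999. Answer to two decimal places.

Molar mass of Mg₂SiO₄ = 2·24.305 + 1·28.085 + 4·15.999 = 140.691 g/mol.
Each formula unit contains 1 Si, equivalent to 1/1 = 1.0000 mol SiO2.
M(SiO2) = 1×28.085 + 2×15.999 = 60.083 g/mol.
Mass of SiO2 per formula unit = 1.0000 × 60.083 = 60.083 g.
SiO2 wt% = 60.083 / 140.691 × 100 = 42.71%.

42.71 wt%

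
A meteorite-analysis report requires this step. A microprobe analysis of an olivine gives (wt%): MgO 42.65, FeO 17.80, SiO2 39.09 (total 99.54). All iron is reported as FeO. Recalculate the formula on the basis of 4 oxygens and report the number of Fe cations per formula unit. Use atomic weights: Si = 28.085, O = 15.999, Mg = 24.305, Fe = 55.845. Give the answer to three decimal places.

0.380 Fe apfu

42.65 wt% MgO ÷ 40.304 g/mol = 1.05821 mol, giving 1.05821 Mg and 1.05821 O.
17.80 wt% FeO ÷ 71.844 g/mol = 0.24776 mol, giving 0.24776 Fe and 0.24776 O.
39.09 wt% SiO2 ÷ 60.083 g/mol = 0.65060 mol, giving 0.65060 Si and 1.30120 O.
Oxygen sums to 2.60717; scaling by 4/2.60717 = 1.53423 puts the formula on 4 O.
Fe: 0.24776 × 1.53423 = 0.380 atoms per formula unit.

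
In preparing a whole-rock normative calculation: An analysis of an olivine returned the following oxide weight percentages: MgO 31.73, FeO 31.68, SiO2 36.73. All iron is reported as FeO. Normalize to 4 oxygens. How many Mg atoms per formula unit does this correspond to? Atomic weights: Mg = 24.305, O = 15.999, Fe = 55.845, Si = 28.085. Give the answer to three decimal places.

MgO (M=40.304): mol = 0.78727; Mg = 0.78727, O = 0.78727.
FeO (M=71.844): mol = 0.44096; Fe = 0.44096, O = 0.44096.
SiO2 (M=60.083): mol = 0.61132; Si = 0.61132, O = 1.22264.
ΣO = 2.45087; factor = 4/ΣO = 1.63207.
Mg apfu = 0.78727 × 1.63207 = 1.285.

1.285 Mg apfu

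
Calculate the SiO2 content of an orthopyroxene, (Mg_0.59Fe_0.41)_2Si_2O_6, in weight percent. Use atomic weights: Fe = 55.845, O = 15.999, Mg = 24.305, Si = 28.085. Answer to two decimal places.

53.02 wt%

Molar mass of (Mg_0.59Fe_0.41)_2Si_2O_6 = 1.18·24.305 + 0.82·55.845 + 2·28.085 + 6·15.999 = 226.637 g/mol.
Each formula unit contains 2 Si, equivalent to 2/1 = 2.0000 mol SiO2.
M(SiO2) = 1×28.085 + 2×15.999 = 60.083 g/mol.
Mass of SiO2 per formula unit = 2.0000 × 60.083 = 120.166 g.
SiO2 wt% = 120.166 / 226.637 × 100 = 53.02%.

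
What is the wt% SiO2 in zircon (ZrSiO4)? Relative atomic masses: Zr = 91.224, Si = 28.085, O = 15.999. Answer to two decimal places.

32.78 wt%

Formula mass = 183.305 g/mol.
1 Si → 1.0000 mol SiO2 per formula unit; M(SiO2) = 60.083, so SiO2 mass = 60.083 g.
60.083/183.305 × 100 = 32.78 wt%.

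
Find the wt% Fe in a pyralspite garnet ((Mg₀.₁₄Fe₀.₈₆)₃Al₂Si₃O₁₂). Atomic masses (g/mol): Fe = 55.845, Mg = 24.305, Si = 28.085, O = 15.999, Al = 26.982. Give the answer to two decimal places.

29.74 wt%

Formula mass = 0.42*24.305 + 2.58*55.845 + 2*26.982 + 3*28.085 + 12*15.999 = 484.495 g/mol, of which 144.080 g is Fe.
So Fe makes up 144.080/484.495 = 0.2974 of the mass, i.e. 29.74%.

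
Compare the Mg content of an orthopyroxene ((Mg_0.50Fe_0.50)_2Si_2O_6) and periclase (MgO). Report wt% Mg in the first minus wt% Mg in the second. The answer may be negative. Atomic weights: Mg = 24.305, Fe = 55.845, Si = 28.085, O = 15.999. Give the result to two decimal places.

Mg in (Mg_0.50Fe_0.50)_2Si_2O_6: molar mass 232.314 g/mol; 1×24.305 = 24.305 g → 10.46 wt%.
Mg in MgO: molar mass 40.304 g/mol; 1×24.305 = 24.305 g → 60.30 wt%.
Difference = 10.46 − 60.30 = -49.84 percentage points.

-49.84 percentage points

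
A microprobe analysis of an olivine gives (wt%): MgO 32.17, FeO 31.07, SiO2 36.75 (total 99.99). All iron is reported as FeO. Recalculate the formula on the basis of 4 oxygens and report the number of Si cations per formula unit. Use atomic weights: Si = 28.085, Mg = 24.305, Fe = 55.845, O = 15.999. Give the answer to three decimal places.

MgO: 32.17/40.304 = 0.79818 mol → 0.79818 mol Mg, 0.79818 mol O.
FeO: 31.07/71.844 = 0.43246 mol → 0.43246 mol Fe, 0.43246 mol O.
SiO2: 36.75/60.083 = 0.61165 mol → 0.61165 mol Si, 1.22330 mol O.
Total oxygen = 2.45394 mol. Normalization factor = 4/2.45394 = 1.63003.
Si per 4 O = 0.61165 × 1.63003 = 0.997.

0.997 Si apfu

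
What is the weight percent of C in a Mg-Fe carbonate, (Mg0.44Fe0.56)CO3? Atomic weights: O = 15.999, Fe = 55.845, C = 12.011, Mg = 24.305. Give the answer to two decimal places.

11.78 mass %

Molar mass of (Mg0.44Fe0.56)CO3: 0.44·24.305 + 0.56·55.845 + 1·12.011 + 3·15.999 = 101.975 g/mol.
Mass of C per formula unit: 1 × 12.011 = 12.011 g.
Weight fraction C = 12.011 / 101.975 = 0.1178.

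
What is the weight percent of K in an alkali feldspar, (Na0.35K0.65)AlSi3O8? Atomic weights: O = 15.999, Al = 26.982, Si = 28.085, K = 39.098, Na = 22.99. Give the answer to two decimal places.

M((Na0.35K0.65)AlSi3O8) = 272.689 g/mol.
K contributes 0.65 × 39.098 = 25.414 g per mole.
25.414/272.689 = 0.0932 → 9.32%.

9.32 wt%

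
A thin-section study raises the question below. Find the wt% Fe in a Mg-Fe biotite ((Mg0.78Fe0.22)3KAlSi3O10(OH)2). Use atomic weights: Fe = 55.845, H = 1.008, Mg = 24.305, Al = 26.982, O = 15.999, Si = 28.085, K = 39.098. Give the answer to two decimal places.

8.41 wt%

Molar mass of (Mg0.78Fe0.22)3KAlSi3O10(OH)2: 2.34·24.305 + 0.66·55.845 + 1·39.098 + 1·26.982 + 3·28.085 + 12·15.999 + 2·1.008 = 438.070 g/mol.
Mass of Fe per formula unit: 0.66 × 55.845 = 36.858 g.
Weight fraction Fe = 36.858 / 438.070 = 0.0841.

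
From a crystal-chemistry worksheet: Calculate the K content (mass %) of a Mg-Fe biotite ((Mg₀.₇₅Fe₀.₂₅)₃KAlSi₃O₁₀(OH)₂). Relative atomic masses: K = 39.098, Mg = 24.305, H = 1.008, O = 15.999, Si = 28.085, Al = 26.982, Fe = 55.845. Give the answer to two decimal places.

M((Mg₀.₇₅Fe₀.₂₅)₃KAlSi₃O₁₀(OH)₂) = 440.909 g/mol.
K contributes 1 × 39.098 = 39.098 g per mole.
39.098/440.909 = 0.0887 → 8.87%.

8.87 mass %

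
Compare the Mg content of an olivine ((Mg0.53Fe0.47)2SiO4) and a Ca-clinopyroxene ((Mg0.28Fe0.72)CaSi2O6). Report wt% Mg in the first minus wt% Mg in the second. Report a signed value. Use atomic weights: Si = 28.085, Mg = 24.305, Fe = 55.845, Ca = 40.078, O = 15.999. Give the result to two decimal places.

12.28 percentage points

First mineral: 25.763 g Mg in 170.339 g formula = 15.12 wt% Mg.
Second mineral: 6.805 g Mg in 239.256 g formula = 2.84 wt% Mg.
15.12% − 2.84% gives a difference of 12.28 percentage points.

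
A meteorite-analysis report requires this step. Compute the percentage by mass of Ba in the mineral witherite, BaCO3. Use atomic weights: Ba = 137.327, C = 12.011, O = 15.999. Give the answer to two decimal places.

Molar mass of BaCO3: 1×137.327 + 1×12.011 + 3×15.999 = 197.335 g/mol.
Mass of Ba per formula unit: 1 × 137.327 = 137.327 g.
Weight fraction Ba = 137.327 / 197.335 = 0.6959.

69.59 mass %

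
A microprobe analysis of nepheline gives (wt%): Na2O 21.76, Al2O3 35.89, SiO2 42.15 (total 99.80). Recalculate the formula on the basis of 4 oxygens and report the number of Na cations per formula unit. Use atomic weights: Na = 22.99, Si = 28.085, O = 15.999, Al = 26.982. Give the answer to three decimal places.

Na2O: 21.76/61.979 = 0.35109 mol → 0.70218 mol Na, 0.35109 mol O.
Al2O3: 35.89/101.961 = 0.35200 mol → 0.70400 mol Al, 1.05600 mol O.
SiO2: 42.15/60.083 = 0.70153 mol → 0.70153 mol Si, 1.40306 mol O.
Total oxygen = 2.81015 mol. Normalization factor = 4/2.81015 = 1.42341.
Na per 4 O = 0.70218 × 1.42341 = 0.999.

0.999 Na apfu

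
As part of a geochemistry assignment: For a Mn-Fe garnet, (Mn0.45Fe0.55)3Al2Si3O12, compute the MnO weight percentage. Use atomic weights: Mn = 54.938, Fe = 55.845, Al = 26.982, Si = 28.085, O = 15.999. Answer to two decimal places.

Molar mass of (Mn0.45Fe0.55)3Al2Si3O12 = 1.35*54.938 + 1.65*55.845 + 2*26.982 + 3*28.085 + 12*15.999 = 496.518 g/mol.
Each formula unit contains 1.35 Mn, equivalent to 1.35/1 = 1.3500 mol MnO.
M(MnO) = 1×54.938 + 1×15.999 = 70.937 g/mol.
Mass of MnO per formula unit = 1.3500 × 70.937 = 95.765 g.
MnO wt% = 95.765 / 496.518 × 100 = 19.29%.

19.29 wt%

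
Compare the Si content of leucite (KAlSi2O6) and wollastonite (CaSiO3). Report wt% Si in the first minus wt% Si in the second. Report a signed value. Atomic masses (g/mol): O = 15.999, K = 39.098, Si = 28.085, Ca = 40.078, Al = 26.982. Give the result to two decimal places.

M(KAlSi2O6) = 218.244 g/mol, so wt% Si = 56.170/218.244 × 100 = 25.74%.
M(CaSiO3) = 116.160 g/mol, so wt% Si = 28.085/116.160 × 100 = 24.18%.
25.74 − 24.18 = 1.56 pp.

1.56 percentage points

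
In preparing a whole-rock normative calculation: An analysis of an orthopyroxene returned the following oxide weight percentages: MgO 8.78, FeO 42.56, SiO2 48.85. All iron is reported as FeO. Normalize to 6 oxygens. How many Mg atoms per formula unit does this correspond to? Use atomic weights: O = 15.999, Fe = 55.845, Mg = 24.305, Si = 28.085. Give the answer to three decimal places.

MgO (M=40.304): mol = 0.21784; Mg = 0.21784, O = 0.21784.
FeO (M=71.844): mol = 0.59239; Fe = 0.59239, O = 0.59239.
SiO2 (M=60.083): mol = 0.81304; Si = 0.81304, O = 1.62608.
ΣO = 2.43631; factor = 6/ΣO = 2.46274.
Mg apfu = 0.21784 × 2.46274 = 0.536.

0.536 Mg apfu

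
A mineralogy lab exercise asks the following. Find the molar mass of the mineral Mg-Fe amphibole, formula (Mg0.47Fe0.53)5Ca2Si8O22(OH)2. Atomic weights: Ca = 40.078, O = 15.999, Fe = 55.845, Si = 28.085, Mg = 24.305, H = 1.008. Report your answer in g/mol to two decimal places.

895.93 g/mol

The formula mass is the sum 2.35·24.305 + 2.65·55.845 + 2·40.078 + 8·28.085 + 24·15.999 + 2·1.008.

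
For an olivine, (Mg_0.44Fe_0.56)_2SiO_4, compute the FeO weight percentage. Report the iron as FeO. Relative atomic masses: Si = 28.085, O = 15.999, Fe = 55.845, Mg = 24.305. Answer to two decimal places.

Molar mass of (Mg_0.44Fe_0.56)_2SiO_4 = 0.88×24.305 + 1.12×55.845 + 1×28.085 + 4×15.999 = 176.016 g/mol.
Each formula unit contains 1.12 Fe, equivalent to 1.12/1 = 1.1200 mol FeO.
M(FeO) = 1×55.845 + 1×15.999 = 71.844 g/mol.
Mass of FeO per formula unit = 1.1200 × 71.844 = 80.465 g.
FeO wt% = 80.465 / 176.016 × 100 = 45.71%.

45.71 wt%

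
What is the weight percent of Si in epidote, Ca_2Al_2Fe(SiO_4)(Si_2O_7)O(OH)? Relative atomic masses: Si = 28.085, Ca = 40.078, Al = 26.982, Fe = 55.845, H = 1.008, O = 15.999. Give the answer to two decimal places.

Molar mass of Ca_2Al_2Fe(SiO_4)(Si_2O_7)O(OH): 2·40.078 + 2·26.982 + 1·55.845 + 3·28.085 + 13·15.999 + 1·1.008 = 483.215 g/mol.
Mass of Si per formula unit: 3 × 28.085 = 84.255 g.
Weight fraction Si = 84.255 / 483.215 = 0.1744.

17.44 wt%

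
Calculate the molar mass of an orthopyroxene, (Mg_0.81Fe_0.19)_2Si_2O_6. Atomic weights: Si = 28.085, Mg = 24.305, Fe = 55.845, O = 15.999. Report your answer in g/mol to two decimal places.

212.76 g/mol

Mg: 1.62 × 24.305 = 39.3741
Fe: 0.38 × 55.845 = 21.2211
Si: 2 × 28.085 = 56.1700
O: 6 × 15.999 = 95.9940
Summing the contributions gives the formula mass.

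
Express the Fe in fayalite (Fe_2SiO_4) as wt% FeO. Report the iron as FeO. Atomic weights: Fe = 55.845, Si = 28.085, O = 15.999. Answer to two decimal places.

70.51 wt%

Molar mass of Fe_2SiO_4 = 2·55.845 + 1·28.085 + 4·15.999 = 203.771 g/mol.
Each formula unit contains 2 Fe, equivalent to 2/1 = 2.0000 mol FeO.
M(FeO) = 1×55.845 + 1×15.999 = 71.844 g/mol.
Mass of FeO per formula unit = 2.0000 × 71.844 = 143.688 g.
FeO wt% = 143.688 / 203.771 × 100 = 70.51%.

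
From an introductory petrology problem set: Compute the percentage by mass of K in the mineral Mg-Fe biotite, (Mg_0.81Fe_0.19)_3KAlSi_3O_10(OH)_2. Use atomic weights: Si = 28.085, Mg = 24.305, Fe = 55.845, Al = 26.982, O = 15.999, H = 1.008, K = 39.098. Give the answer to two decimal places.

8.98 mass %

Molar mass of (Mg_0.81Fe_0.19)_3KAlSi_3O_10(OH)_2: 2.43·24.305 + 0.57·55.845 + 1·39.098 + 1·26.982 + 3·28.085 + 12·15.999 + 2·1.008 = 435.232 g/mol.
Mass of K per formula unit: 1 × 39.098 = 39.098 g.
Weight fraction K = 39.098 / 435.232 = 0.0898.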